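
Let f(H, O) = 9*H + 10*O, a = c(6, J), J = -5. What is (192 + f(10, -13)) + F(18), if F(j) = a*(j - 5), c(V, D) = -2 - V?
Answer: 48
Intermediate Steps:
a = -8 (a = -2 - 1*6 = -2 - 6 = -8)
F(j) = 40 - 8*j (F(j) = -8*(j - 5) = -8*(-5 + j) = 40 - 8*j)
(192 + f(10, -13)) + F(18) = (192 + (9*10 + 10*(-13))) + (40 - 8*18) = (192 + (90 - 130)) + (40 - 144) = (192 - 40) - 104 = 152 - 104 = 48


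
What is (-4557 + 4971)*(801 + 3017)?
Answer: 1580652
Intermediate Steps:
(-4557 + 4971)*(801 + 3017) = 414*3818 = 1580652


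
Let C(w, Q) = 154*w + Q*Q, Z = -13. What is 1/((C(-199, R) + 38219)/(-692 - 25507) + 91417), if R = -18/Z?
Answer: 4427631/404759462966 ≈ 1.0939e-5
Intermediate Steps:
R = 18/13 (R = -18/(-13) = -18*(-1/13) = 18/13 ≈ 1.3846)
C(w, Q) = Q² + 154*w (C(w, Q) = 154*w + Q² = Q² + 154*w)
1/((C(-199, R) + 38219)/(-692 - 25507) + 91417) = 1/((((18/13)² + 154*(-199)) + 38219)/(-692 - 25507) + 91417) = 1/(((324/169 - 30646) + 38219)/(-26199) + 91417) = 1/((-5178850/169 + 38219)*(-1/26199) + 91417) = 1/((1280161/169)*(-1/26199) + 91417) = 1/(-1280161/4427631 + 91417) = 1/(404759462966/4427631) = 4427631/404759462966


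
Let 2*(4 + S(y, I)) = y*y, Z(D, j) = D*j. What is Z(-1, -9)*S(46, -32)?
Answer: 9486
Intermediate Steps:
S(y, I) = -4 + y²/2 (S(y, I) = -4 + (y*y)/2 = -4 + y²/2)
Z(-1, -9)*S(46, -32) = (-1*(-9))*(-4 + (½)*46²) = 9*(-4 + (½)*2116) = 9*(-4 + 1058) = 9*1054 = 9486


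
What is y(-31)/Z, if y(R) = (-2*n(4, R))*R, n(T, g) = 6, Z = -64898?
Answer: -186/32449 ≈ -0.0057321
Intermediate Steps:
y(R) = -12*R (y(R) = (-2*6)*R = -12*R)
y(-31)/Z = -12*(-31)/(-64898) = 372*(-1/64898) = -186/32449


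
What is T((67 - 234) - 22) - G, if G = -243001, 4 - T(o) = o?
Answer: 243194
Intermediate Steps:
T(o) = 4 - o
T((67 - 234) - 22) - G = (4 - ((67 - 234) - 22)) - 1*(-243001) = (4 - (-167 - 22)) + 243001 = (4 - 1*(-189)) + 243001 = (4 + 189) + 243001 = 193 + 243001 = 243194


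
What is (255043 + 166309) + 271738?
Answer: 693090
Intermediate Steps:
(255043 + 166309) + 271738 = 421352 + 271738 = 693090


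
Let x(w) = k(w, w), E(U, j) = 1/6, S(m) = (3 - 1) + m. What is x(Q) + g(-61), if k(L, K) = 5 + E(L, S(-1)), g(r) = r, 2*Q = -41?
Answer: -335/6 ≈ -55.833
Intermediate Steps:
Q = -41/2 (Q = (1/2)*(-41) = -41/2 ≈ -20.500)
S(m) = 2 + m
E(U, j) = 1/6
k(L, K) = 31/6 (k(L, K) = 5 + 1/6 = 31/6)
x(w) = 31/6
x(Q) + g(-61) = 31/6 - 61 = -335/6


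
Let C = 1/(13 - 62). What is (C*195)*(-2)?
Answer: 390/49 ≈ 7.9592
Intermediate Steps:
C = -1/49 (C = 1/(-49) = -1/49 ≈ -0.020408)
(C*195)*(-2) = -1/49*195*(-2) = -195/49*(-2) = 390/49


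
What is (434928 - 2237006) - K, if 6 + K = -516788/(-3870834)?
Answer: -3487761042418/1935417 ≈ -1.8021e+6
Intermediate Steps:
K = -11354108/1935417 (K = -6 - 516788/(-3870834) = -6 - 516788*(-1/3870834) = -6 + 258394/1935417 = -11354108/1935417 ≈ -5.8665)
(434928 - 2237006) - K = (434928 - 2237006) - 1*(-11354108/1935417) = -1802078 + 11354108/1935417 = -3487761042418/1935417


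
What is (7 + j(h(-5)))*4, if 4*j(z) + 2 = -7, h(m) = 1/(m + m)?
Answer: 19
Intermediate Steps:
h(m) = 1/(2*m)
j(z) = -9/4 (j(z) = -½ + (¼)*(-7) = -½ - 7/4 = -9/4)
(7 + j(h(-5)))*4 = (7 - 9/4)*4 = (19/4)*4 = 19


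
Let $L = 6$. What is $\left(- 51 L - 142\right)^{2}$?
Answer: $200704$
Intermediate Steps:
$\left(- 51 L - 142\right)^{2} = \left(\left(-51\right) 6 - 142\right)^{2} = \left(-306 - 142\right)^{2} = \left(-448\right)^{2} = 200704$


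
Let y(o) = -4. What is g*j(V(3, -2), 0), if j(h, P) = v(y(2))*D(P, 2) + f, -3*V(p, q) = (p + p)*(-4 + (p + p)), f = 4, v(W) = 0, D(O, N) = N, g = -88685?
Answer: -354740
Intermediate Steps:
V(p, q) = -2*p*(-4 + 2*p)/3 (V(p, q) = -(p + p)*(-4 + (p + p))/3 = -2*p*(-4 + 2*p)/3)
j(h, P) = 4 (j(h, P) = 0*2 + 4 = 0 + 4 = 4)
g*j(V(3, -2), 0) = -88685*4 = -354740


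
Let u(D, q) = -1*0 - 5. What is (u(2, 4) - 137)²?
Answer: 20164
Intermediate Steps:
u(D, q) = -5 (u(D, q) = 0 - 5 = -5)
(u(2, 4) - 137)² = (-5 - 137)² = (-142)² = 20164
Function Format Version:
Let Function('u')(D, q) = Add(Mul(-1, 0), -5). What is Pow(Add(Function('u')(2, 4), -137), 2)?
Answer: 20164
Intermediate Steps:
Function('u')(D, q) = -5 (Function('u')(D, q) = Add(0, -5) = -5)
Pow(Add(Function('u')(2, 4), -137), 2) = Pow(Add(-5, -137), 2) = Pow(-142, 2) = 20164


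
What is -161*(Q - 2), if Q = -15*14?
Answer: 34132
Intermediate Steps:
Q = -210
-161*(Q - 2) = -161*(-210 - 2) = -161*(-212) = 34132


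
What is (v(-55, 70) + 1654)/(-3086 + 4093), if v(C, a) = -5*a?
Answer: 1304/1007 ≈ 1.2949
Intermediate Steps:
(v(-55, 70) + 1654)/(-3086 + 4093) = (-5*70 + 1654)/(-3086 + 4093) = (-350 + 1654)/1007 = 1304*(1/1007) = 1304/1007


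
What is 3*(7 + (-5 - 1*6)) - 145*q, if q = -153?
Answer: 22173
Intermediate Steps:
3*(7 + (-5 - 1*6)) - 145*q = 3*(7 + (-5 - 1*6)) - 145*(-153) = 3*(7 + (-5 - 6)) + 22185 = 3*(7 - 11) + 22185 = 3*(-4) + 22185 = -12 + 22185 = 22173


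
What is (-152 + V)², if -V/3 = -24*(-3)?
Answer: 135424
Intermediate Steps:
V = -216 (V = -(-72)*(-3) = -3*72 = -216)
(-152 + V)² = (-152 - 216)² = (-368)² = 135424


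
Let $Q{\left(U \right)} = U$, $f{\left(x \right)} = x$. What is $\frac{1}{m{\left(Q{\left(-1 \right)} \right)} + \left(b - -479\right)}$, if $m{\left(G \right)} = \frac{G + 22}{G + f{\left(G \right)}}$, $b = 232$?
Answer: $\frac{2}{1401} \approx 0.0014276$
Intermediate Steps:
$m{\left(G \right)} = \frac{22 + G}{2 G}$ ($m{\left(G \right)} = \frac{G + 22}{G + G} = \frac{22 + G}{2 G}$)
$\frac{1}{m{\left(Q{\left(-1 \right)} \right)} + \left(b - -479\right)} = \frac{1}{\frac{22 - 1}{2 \left(-1\right)} + \left(232 - -479\right)} = \frac{1}{\frac{1}{2} \left(-1\right) 21 + \left(232 + 479\right)} = \frac{1}{- \frac{21}{2} + 711} = \frac{1}{\frac{1401}{2}} = \frac{2}{1401}$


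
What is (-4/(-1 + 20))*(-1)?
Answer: 4/19 ≈ 0.21053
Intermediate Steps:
(-4/(-1 + 20))*(-1) = (-4/19)*(-1) = ((1/19)*(-4))*(-1) = -4/19*(-1) = 4/19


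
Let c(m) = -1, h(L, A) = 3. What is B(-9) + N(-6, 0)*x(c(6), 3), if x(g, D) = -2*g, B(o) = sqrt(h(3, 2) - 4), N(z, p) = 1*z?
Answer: -12 + I ≈ -12.0 + 1.0*I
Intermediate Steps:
N(z, p) = z
B(o) = I (B(o) = sqrt(3 - 4) = sqrt(-1) = I)
B(-9) + N(-6, 0)*x(c(6), 3) = I - (-12)*(-1) = I - 6*2 = I - 12 = -12 + I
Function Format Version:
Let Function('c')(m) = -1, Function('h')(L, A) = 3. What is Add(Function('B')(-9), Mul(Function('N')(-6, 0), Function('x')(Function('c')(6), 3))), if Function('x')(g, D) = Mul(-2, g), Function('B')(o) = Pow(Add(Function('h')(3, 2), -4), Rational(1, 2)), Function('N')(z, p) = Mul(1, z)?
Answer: Add(-12, I) ≈ Add(-12.000, Mul(1.0000, I))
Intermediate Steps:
Function('N')(z, p) = z
Function('B')(o) = I (Function('B')(o) = Pow(Add(3, -4), Rational(1, 2)) = Pow(-1, Rational(1, 2)) = I)
Add(Function('B')(-9), Mul(Function('N')(-6, 0), Function('x')(Function('c')(6), 3))) = Add(I, Mul(-6, Mul(-2, -1))) = Add(I, Mul(-6, 2)) = Add(I, -12) = Add(-12, I)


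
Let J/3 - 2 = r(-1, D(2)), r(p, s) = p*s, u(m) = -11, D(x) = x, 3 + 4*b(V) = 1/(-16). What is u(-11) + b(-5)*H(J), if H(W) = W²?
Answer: -11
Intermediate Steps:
b(V) = -49/64 (b(V) = -¾ + (¼)/(-16) = -¾ + (¼)*(-1/16) = -¾ - 1/64 = -49/64)
J = 0 (J = 6 + 3*(-1*2) = 6 + 3*(-2) = 6 - 6 = 0)
u(-11) + b(-5)*H(J) = -11 - 49/64*0² = -11 - 49/64*0 = -11 + 0 = -11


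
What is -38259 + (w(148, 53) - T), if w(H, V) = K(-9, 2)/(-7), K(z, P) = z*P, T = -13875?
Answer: -170670/7 ≈ -24381.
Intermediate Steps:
K(z, P) = P*z
w(H, V) = 18/7 (w(H, V) = (2*(-9))/(-7) = -18*(-⅐) = 18/7)
-38259 + (w(148, 53) - T) = -38259 + (18/7 - 1*(-13875)) = -38259 + (18/7 + 13875) = -38259 + 97143/7 = -170670/7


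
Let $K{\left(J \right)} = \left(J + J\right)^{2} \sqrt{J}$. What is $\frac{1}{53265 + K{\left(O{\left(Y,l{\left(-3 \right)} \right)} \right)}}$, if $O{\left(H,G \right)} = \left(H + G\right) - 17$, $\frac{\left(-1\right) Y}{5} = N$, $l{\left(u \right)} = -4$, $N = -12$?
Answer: $\frac{17755}{464524347} - \frac{676 \sqrt{39}}{154841449} \approx 1.0958 \cdot 10^{-5}$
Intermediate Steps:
$Y = 60$ ($Y = \left(-5\right) \left(-12\right) = 60$)
$O{\left(H,G \right)} = -17 + G + H$ ($O{\left(H,G \right)} = \left(G + H\right) - 17 = -17 + G + H$)
$K{\left(J \right)} = 4 J^{\frac{5}{2}}$ ($K{\left(J \right)} = \left(2 J\right)^{2} \sqrt{J} = 4 J^{2} \sqrt{J} = 4 J^{\frac{5}{2}}$)
$\frac{1}{53265 + K{\left(O{\left(Y,l{\left(-3 \right)} \right)} \right)}} = \frac{1}{53265 + 4 \left(-17 - 4 + 60\right)^{\frac{5}{2}}} = \frac{1}{53265 + 4 \cdot 39^{\frac{5}{2}}} = \frac{1}{53265 + 4 \cdot 1521 \sqrt{39}} = \frac{1}{53265 + 6084 \sqrt{39}}$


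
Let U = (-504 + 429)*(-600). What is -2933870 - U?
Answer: -2978870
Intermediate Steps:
U = 45000 (U = -75*(-600) = 45000)
-2933870 - U = -2933870 - 1*45000 = -2933870 - 45000 = -2978870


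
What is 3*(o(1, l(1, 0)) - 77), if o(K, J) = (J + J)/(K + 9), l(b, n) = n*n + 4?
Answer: -1143/5 ≈ -228.60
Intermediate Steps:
l(b, n) = 4 + n² (l(b, n) = n² + 4 = 4 + n²)
o(K, J) = 2*J/(9 + K) (o(K, J) = (2*J)/(9 + K) = 2*J/(9 + K))
3*(o(1, l(1, 0)) - 77) = 3*(2*(4 + 0²)/(9 + 1) - 77) = 3*(2*(4 + 0)/10 - 77) = 3*(2*4*(⅒) - 77) = 3*(⅘ - 77) = 3*(-381/5) = -1143/5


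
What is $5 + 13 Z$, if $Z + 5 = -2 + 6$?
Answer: $-8$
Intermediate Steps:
$Z = -1$ ($Z = -5 + \left(-2 + 6\right) = -5 + 4 = -1$)
$5 + 13 Z = 5 + 13 \left(-1\right) = 5 - 13 = -8$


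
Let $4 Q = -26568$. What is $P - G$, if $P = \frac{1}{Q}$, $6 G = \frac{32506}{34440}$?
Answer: $- \frac{146417}{929880} \approx -0.15746$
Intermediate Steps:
$Q = -6642$ ($Q = \frac{1}{4} \left(-26568\right) = -6642$)
$G = \frac{16253}{103320}$ ($G = \frac{32506 \cdot \frac{1}{34440}}{6} = \frac{1}{6} \cdot \frac{16253}{17220} = \frac{16253}{103320} \approx 0.15731$)
$P = - \frac{1}{6642}$ ($P = \frac{1}{-6642} = - \frac{1}{6642} \approx -0.00015056$)
$P - G = - \frac{1}{6642} - \frac{16253}{103320} = - \frac{146417}{929880}$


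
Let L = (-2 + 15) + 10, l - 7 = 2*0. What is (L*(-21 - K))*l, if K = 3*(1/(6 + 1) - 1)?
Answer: -2967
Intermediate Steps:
K = -18/7 (K = 3*(1/7 - 1) = 3*(-6/7) = -18/7 ≈ -2.5714)
l = 7 (l = 7 + 2*0 = 7 + 0 = 7)
L = 23 (L = 13 + 10 = 23)
(L*(-21 - K))*l = (23*(-21 - 1*(-18/7)))*7 = (23*(-21 + 18/7))*7 = (23*(-129/7))*7 = -2967/7*7 = -2967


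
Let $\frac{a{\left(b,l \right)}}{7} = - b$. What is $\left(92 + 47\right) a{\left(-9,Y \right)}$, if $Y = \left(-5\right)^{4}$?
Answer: $8757$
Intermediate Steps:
$Y = 625$
$a{\left(b,l \right)} = - 7 b$ ($a{\left(b,l \right)} = 7 \left(- b\right) = - 7 b$)
$\left(92 + 47\right) a{\left(-9,Y \right)} = \left(92 + 47\right) \left(\left(-7\right) \left(-9\right)\right) = 139 \cdot 63 = 8757$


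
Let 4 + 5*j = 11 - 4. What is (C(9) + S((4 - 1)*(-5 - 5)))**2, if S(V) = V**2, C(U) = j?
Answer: 20277009/25 ≈ 8.1108e+5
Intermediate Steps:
j = 3/5 (j = -4/5 + (11 - 4)/5 = -4/5 + (1/5)*7 = -4/5 + 7/5 = 3/5 ≈ 0.60000)
C(U) = 3/5
(C(9) + S((4 - 1)*(-5 - 5)))**2 = (3/5 + ((4 - 1)*(-5 - 5))**2)**2 = (3/5 + (3*(-10))**2)**2 = (3/5 + (-30)**2)**2 = (3/5 + 900)**2 = (4503/5)**2 = 20277009/25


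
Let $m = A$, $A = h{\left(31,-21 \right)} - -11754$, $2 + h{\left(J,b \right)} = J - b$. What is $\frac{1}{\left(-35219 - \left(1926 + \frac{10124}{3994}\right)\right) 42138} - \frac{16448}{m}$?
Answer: $- \frac{12853905067544059}{9224677489526226} \approx -1.3934$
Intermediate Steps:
$h{\left(J,b \right)} = -2 + J - b$ ($h{\left(J,b \right)} = -2 + \left(J - b\right) = -2 + J - b$)
$A = 11804$ ($A = \left(-2 + 31 - -21\right) - -11754 = \left(-2 + 31 + 21\right) + 11754 = 50 + 11754 = 11804$)
$m = 11804$
$\frac{1}{\left(-35219 - \left(1926 + \frac{10124}{3994}\right)\right) 42138} - \frac{16448}{m} = \frac{1}{\left(-35219 - \left(1926 + \frac{10124}{3994}\right)\right) 42138} - \frac{16448}{11804} = \frac{1}{-35219 - \frac{3851284}{1997}} \cdot \frac{1}{42138} - \frac{4112}{2951} = \frac{1}{- \frac{74183627}{1997}} \cdot \frac{1}{42138} - \frac{4112}{2951} = \left(- \frac{1997}{74183627}\right) \frac{1}{42138} - \frac{4112}{2951} = - \frac{1997}{3125949674526} - \frac{4112}{2951} = - \frac{12853905067544059}{9224677489526226}$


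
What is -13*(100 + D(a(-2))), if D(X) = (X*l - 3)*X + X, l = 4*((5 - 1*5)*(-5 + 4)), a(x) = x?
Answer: -1352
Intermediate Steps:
l = 0 (l = 4*((5 - 5)*(-1)) = 4*(0*(-1)) = 4*0 = 0)
D(X) = -2*X (D(X) = (X*0 - 3)*X + X = (0 - 3)*X + X = -3*X + X = -2*X)
-13*(100 + D(a(-2))) = -13*(100 - 2*(-2)) = -13*(100 + 4) = -13*104 = -1352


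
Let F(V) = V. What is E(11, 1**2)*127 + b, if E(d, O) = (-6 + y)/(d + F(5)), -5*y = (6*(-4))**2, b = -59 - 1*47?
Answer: -42721/40 ≈ -1068.0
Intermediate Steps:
b = -106 (b = -59 - 47 = -106)
y = -576/5 (y = -(6*(-4))**2/5 = -1/5*(-24)**2 = -1/5*576 = -576/5 ≈ -115.20)
E(d, O) = -606/(5*(5 + d)) (E(d, O) = (-6 - 576/5)/(d + 5) = -606/(5*(5 + d)))
E(11, 1**2)*127 + b = -606/(25 + 5*11)*127 - 106 = -606/(25 + 55)*127 - 106 = -606/80*127 - 106 = -606*1/80*127 - 106 = -303/40*127 - 106 = -38481/40 - 106 = -42721/40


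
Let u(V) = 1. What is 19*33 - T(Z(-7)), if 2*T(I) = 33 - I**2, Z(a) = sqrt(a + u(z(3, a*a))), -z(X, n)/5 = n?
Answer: 1215/2 ≈ 607.50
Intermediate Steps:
z(X, n) = -5*n
Z(a) = sqrt(1 + a) (Z(a) = sqrt(a + 1) = sqrt(1 + a))
T(I) = 33/2 - I**2/2 (T(I) = (33 - I**2)/2 = 33/2 - I**2/2)
19*33 - T(Z(-7)) = 19*33 - (33/2 - (sqrt(1 - 7))**2/2) = 627 - (33/2 - (sqrt(-6))**2/2) = 627 - (33/2 - (I*sqrt(6))**2/2) = 627 - (33/2 - 1/2*(-6)) = 627 - (33/2 + 3) = 627 - 1*39/2 = 627 - 39/2 = 1215/2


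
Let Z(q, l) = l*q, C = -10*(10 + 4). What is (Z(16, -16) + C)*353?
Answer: -139788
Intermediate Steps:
C = -140 (C = -10*14 = -140)
(Z(16, -16) + C)*353 = (-16*16 - 140)*353 = (-256 - 140)*353 = -396*353 = -139788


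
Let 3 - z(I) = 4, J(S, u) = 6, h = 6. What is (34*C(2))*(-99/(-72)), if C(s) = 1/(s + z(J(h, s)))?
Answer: 187/4 ≈ 46.750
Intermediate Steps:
z(I) = -1 (z(I) = 3 - 1*4 = 3 - 4 = -1)
C(s) = 1/(-1 + s) (C(s) = 1/(s - 1) = 1/(-1 + s))
(34*C(2))*(-99/(-72)) = (34/(-1 + 2))*(-99/(-72)) = (34/1)*(-99*(-1/72)) = (34*1)*(11/8) = 34*(11/8) = 187/4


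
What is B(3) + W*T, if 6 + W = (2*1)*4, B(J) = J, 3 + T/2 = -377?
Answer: -1517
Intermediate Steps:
T = -760 (T = -6 + 2*(-377) = -6 - 754 = -760)
W = 2 (W = -6 + (2*1)*4 = -6 + 2*4 = -6 + 8 = 2)
B(3) + W*T = 3 + 2*(-760) = 3 - 1520 = -1517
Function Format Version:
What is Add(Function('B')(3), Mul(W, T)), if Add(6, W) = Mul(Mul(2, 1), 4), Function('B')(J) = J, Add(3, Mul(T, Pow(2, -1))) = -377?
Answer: -1517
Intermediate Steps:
T = -760 (T = Add(-6, Mul(2, -377)) = Add(-6, -754) = -760)
W = 2 (W = Add(-6, Mul(Mul(2, 1), 4)) = Add(-6, Mul(2, 4)) = Add(-6, 8) = 2)
Add(Function('B')(3), Mul(W, T)) = Add(3, Mul(2, -760)) = Add(3, -1520) = -1517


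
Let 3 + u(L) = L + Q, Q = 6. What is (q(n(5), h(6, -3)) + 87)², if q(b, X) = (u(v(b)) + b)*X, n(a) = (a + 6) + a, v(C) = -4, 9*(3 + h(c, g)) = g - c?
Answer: 729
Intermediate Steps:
h(c, g) = -3 - c/9 + g/9 (h(c, g) = -3 + (g - c)/9 = -3 + (-c/9 + g/9) = -3 - c/9 + g/9)
u(L) = 3 + L (u(L) = -3 + (L + 6) = -3 + (6 + L) = 3 + L)
n(a) = 6 + 2*a (n(a) = (6 + a) + a = 6 + 2*a)
q(b, X) = X*(-1 + b) (q(b, X) = ((3 - 4) + b)*X = (-1 + b)*X = X*(-1 + b))
(q(n(5), h(6, -3)) + 87)² = ((-3 - ⅑*6 + (⅑)*(-3))*(-1 + (6 + 2*5)) + 87)² = ((-3 - ⅔ - ⅓)*(-1 + (6 + 10)) + 87)² = (-4*(-1 + 16) + 87)² = (-4*15 + 87)² = (-60 + 87)² = 27² = 729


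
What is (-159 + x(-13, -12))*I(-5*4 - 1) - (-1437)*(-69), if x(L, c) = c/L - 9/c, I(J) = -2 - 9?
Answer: -5065965/52 ≈ -97422.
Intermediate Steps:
I(J) = -11
x(L, c) = -9/c + c/L
(-159 + x(-13, -12))*I(-5*4 - 1) - (-1437)*(-69) = (-159 + (-9/(-12) - 12/(-13)))*(-11) - (-1437)*(-69) = (-159 + (-9*(-1/12) - 12*(-1/13)))*(-11) - 1*99153 = (-159 + (¾ + 12/13))*(-11) - 99153 = (-159 + 87/52)*(-11) - 99153 = -8181/52*(-11) - 99153 = 89991/52 - 99153 = -5065965/52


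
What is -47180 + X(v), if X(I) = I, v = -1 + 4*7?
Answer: -47153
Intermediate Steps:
v = 27 (v = -1 + 28 = 27)
-47180 + X(v) = -47180 + 27 = -47153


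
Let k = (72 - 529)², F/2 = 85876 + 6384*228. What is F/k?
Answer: 3082856/208849 ≈ 14.761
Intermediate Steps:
F = 3082856 (F = 2*(85876 + 6384*228) = 2*(85876 + 1455552) = 2*1541428 = 3082856)
k = 208849 (k = (-457)² = 208849)
F/k = 3082856/208849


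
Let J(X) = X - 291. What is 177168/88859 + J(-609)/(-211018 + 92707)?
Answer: 7013632116/3504332383 ≈ 2.0014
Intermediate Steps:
J(X) = -291 + X
177168/88859 + J(-609)/(-211018 + 92707) = 177168/88859 + (-291 - 609)/(-211018 + 92707) = 177168*(1/88859) - 900/(-118311) = 177168/88859 - 900*(-1/118311) = 177168/88859 + 300/39437 = 7013632116/3504332383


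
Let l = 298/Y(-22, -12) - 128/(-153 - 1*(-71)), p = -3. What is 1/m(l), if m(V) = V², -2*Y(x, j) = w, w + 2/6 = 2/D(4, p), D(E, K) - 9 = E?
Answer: 82369/909070716304 ≈ 9.0608e-8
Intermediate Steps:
D(E, K) = 9 + E
w = -7/39 (w = -⅓ + 2/(9 + 4) = -⅓ + 2/13 = -7/39 ≈ -0.17949)
Y(x, j) = 7/78 (Y(x, j) = -½*(-7/39) = 7/78)
l = 953452/287 (l = 298/(7/78) - 128/(-153 - 1*(-71)) = 298*(78/7) - 128/(-153 + 71) = 23244/7 - 128/(-82) = 23244/7 - 128*(-1/82) = 23244/7 + 64/41 = 953452/287 ≈ 3322.1)
1/m(l) = 1/((953452/287)²) = 1/(909070716304/82369) = 82369/909070716304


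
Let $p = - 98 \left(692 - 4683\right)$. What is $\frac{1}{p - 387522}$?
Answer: $\frac{1}{3596} \approx 0.00027809$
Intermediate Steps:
$p = 391118$ ($p = \left(-98\right) \left(-3991\right) = 391118$)
$\frac{1}{p - 387522} = \frac{1}{391118 - 387522} = \frac{1}{3596}$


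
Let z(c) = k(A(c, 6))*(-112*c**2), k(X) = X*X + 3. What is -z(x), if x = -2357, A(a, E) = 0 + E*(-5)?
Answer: 561855890064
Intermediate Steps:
A(a, E) = -5*E (A(a, E) = 0 - 5*E = -5*E)
k(X) = 3 + X**2 (k(X) = X**2 + 3 = 3 + X**2)
z(c) = -101136*c**2 (z(c) = (3 + (-5*6)**2)*(-112*c**2) = (3 + (-30)**2)*(-112*c**2) = (3 + 900)*(-112*c**2) = 903*(-112*c**2) = -101136*c**2)
-z(x) = -(-101136)*(-2357)**2 = -(-101136)*5555449 = -1*(-561855890064) = 561855890064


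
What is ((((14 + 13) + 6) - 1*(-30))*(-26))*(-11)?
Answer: 18018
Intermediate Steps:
((((14 + 13) + 6) - 1*(-30))*(-26))*(-11) = (((27 + 6) + 30)*(-26))*(-11) = ((33 + 30)*(-26))*(-11) = (63*(-26))*(-11) = -1638*(-11) = 18018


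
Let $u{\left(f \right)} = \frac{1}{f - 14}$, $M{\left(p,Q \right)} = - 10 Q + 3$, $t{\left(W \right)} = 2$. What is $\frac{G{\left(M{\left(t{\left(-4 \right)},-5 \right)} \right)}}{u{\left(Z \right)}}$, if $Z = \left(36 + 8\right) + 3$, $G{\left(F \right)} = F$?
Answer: $1749$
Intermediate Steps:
$M{\left(p,Q \right)} = 3 - 10 Q$
$Z = 47$ ($Z = 44 + 3 = 47$)
$u{\left(f \right)} = \frac{1}{-14 + f}$
$\frac{G{\left(M{\left(t{\left(-4 \right)},-5 \right)} \right)}}{u{\left(Z \right)}} = \frac{3 - -50}{\frac{1}{-14 + 47}} = \frac{3 + 50}{\frac{1}{33}} = 53 \frac{1}{\frac{1}{33}} = 53 \cdot 33 = 1749$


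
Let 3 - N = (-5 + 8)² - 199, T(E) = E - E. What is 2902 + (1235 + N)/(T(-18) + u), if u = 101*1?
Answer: 294530/101 ≈ 2916.1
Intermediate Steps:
T(E) = 0
u = 101
N = 193 (N = 3 - ((-5 + 8)² - 199) = 3 - (3² - 199) = 3 - (9 - 199) = 3 - 1*(-190) = 3 + 190 = 193)
2902 + (1235 + N)/(T(-18) + u) = 2902 + (1235 + 193)/(0 + 101) = 2902 + 1428/101 = 294530/101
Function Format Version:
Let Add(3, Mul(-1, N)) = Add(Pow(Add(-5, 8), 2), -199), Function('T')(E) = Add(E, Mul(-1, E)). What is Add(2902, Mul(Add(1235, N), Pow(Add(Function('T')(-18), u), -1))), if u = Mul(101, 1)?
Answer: Rational(294530, 101) ≈ 2916.1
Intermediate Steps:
Function('T')(E) = 0
u = 101
N = 193 (N = Add(3, Mul(-1, Add(Pow(Add(-5, 8), 2), -199))) = Add(3, Mul(-1, Add(Pow(3, 2), -199))) = Add(3, Mul(-1, Add(9, -199))) = Add(3, Mul(-1, -190)) = Add(3, 190) = 193)
Add(2902, Mul(Add(1235, N), Pow(Add(Function('T')(-18), u), -1))) = Add(2902, Mul(Add(1235, 193), Pow(Add(0, 101), -1))) = Add(2902, Mul(1428, Pow(101, -1))) = Add(2902, Mul(1428, Rational(1, 101))) = Add(2902, Rational(1428, 101)) = Rational(294530, 101)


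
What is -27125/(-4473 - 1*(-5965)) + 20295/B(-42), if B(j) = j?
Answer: -5236565/10444 ≈ -501.39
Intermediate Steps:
-27125/(-4473 - 1*(-5965)) + 20295/B(-42) = -27125/(-4473 - 1*(-5965)) + 20295/(-42) = -27125/(-4473 + 5965) + 20295*(-1/42) = -27125/1492 - 6765/14 = -5236565/10444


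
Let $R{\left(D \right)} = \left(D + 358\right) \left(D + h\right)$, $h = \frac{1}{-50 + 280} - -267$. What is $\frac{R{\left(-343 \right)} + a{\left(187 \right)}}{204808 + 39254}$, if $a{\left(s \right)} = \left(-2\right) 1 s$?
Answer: $- \frac{5357}{863604} \approx -0.0062031$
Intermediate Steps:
$a{\left(s \right)} = - 2 s$
$h = \frac{61411}{230}$ ($h = \frac{1}{230} + 267 = \frac{61411}{230} \approx 267.0$)
$R{\left(D \right)} = \left(358 + D\right) \left(\frac{61411}{230} + D\right)$ ($R{\left(D \right)} = \left(D + 358\right) \left(D + \frac{61411}{230}\right) = \left(358 + D\right) \left(\frac{61411}{230} + D\right)$)
$\frac{R{\left(-343 \right)} + a{\left(187 \right)}}{204808 + 39254} = \frac{\left(\frac{10992569}{115} + \left(-343\right)^{2} + \frac{143751}{230} \left(-343\right)\right) - 374}{204808 + 39254} = \frac{\left(\frac{10992569}{115} + 117649 - \frac{49306593}{230}\right) - 374}{244062} = \left(- \frac{52437}{46} - 374\right) \frac{1}{244062} = \left(- \frac{69641}{46}\right) \frac{1}{244062} = - \frac{5357}{863604}$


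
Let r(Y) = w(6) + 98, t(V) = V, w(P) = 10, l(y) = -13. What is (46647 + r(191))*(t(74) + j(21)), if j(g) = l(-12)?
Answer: 2852055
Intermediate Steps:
j(g) = -13
r(Y) = 108 (r(Y) = 10 + 98 = 108)
(46647 + r(191))*(t(74) + j(21)) = (46647 + 108)*(74 - 13) = 46755*61 = 2852055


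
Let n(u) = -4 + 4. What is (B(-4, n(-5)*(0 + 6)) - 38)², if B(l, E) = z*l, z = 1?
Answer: 1764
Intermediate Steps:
n(u) = 0
B(l, E) = l (B(l, E) = 1*l = l)
(B(-4, n(-5)*(0 + 6)) - 38)² = (-4 - 38)² = (-42)² = 1764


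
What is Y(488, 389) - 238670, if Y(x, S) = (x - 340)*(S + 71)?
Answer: -170590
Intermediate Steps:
Y(x, S) = (-340 + x)*(71 + S)
Y(488, 389) - 238670 = (-24140 - 340*389 + 71*488 + 389*488) - 238670 = (-24140 - 132260 + 34648 + 189832) - 238670 = 68080 - 238670 = -170590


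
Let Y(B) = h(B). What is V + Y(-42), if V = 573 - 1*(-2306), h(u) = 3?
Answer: 2882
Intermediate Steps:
Y(B) = 3
V = 2879 (V = 573 + 2306 = 2879)
V + Y(-42) = 2879 + 3 = 2882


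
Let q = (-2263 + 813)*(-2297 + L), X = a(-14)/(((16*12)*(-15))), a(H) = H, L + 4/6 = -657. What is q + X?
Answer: 6169344007/1440 ≈ 4.2843e+6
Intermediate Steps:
L = -1973/3 (L = -⅔ - 657 = -1973/3 ≈ -657.67)
X = 7/1440 (X = -14/((16*12)*(-15)) = -14/(192*(-15)) = -14/(-2880) = -14*(-1/2880) = 7/1440 ≈ 0.0048611)
q = 12852800/3 (q = (-2263 + 813)*(-2297 - 1973/3) = -1450*(-8864/3) = 12852800/3 ≈ 4.2843e+6)
q + X = 12852800/3 + 7/1440 = 6169344007/1440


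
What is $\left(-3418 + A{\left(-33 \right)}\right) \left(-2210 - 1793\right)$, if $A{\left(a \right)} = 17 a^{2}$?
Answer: $-60425285$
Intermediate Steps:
$\left(-3418 + A{\left(-33 \right)}\right) \left(-2210 - 1793\right) = \left(-3418 + 17 \left(-33\right)^{2}\right) \left(-2210 - 1793\right) = \left(-3418 + 17 \cdot 1089\right) \left(-4003\right) = \left(-3418 + 18513\right) \left(-4003\right) = 15095 \left(-4003\right) = -60425285$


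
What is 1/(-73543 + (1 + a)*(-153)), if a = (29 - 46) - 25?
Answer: -1/67270 ≈ -1.4865e-5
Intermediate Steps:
a = -42 (a = -17 - 25 = -42)
1/(-73543 + (1 + a)*(-153)) = 1/(-73543 + (1 - 42)*(-153)) = 1/(-73543 - 41*(-153)) = 1/(-73543 + 6273) = 1/(-67270) = -1/67270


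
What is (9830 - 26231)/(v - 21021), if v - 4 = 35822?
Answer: -781/705 ≈ -1.1078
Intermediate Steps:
v = 35826 (v = 4 + 35822 = 35826)
(9830 - 26231)/(v - 21021) = (9830 - 26231)/(35826 - 21021) = -16401/14805 = -16401*1/14805 = -781/705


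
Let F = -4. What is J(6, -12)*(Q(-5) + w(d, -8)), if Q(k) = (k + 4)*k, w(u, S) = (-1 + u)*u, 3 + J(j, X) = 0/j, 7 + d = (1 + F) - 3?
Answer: -561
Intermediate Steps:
d = -13 (d = -7 + ((1 - 4) - 3) = -7 + (-3 - 3) = -7 - 6 = -13)
J(j, X) = -3 (J(j, X) = -3 + 0/j = -3 + 0 = -3)
w(u, S) = u*(-1 + u)
Q(k) = k*(4 + k) (Q(k) = (4 + k)*k = k*(4 + k))
J(6, -12)*(Q(-5) + w(d, -8)) = -3*(-5*(4 - 5) - 13*(-1 - 13)) = -3*(-5*(-1) - 13*(-14)) = -3*(5 + 182) = -3*187 = -561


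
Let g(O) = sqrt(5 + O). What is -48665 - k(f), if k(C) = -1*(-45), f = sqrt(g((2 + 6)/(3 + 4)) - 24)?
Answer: -48710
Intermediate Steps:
f = sqrt(-24 + sqrt(301)/7) (f = sqrt(sqrt(5 + (2 + 6)/(3 + 4)) - 24) = sqrt(sqrt(5 + 8/7) - 24) = sqrt(sqrt(43/7) - 24) = sqrt(sqrt(301)/7 - 24) = sqrt(-24 + sqrt(301)/7) ≈ 4.6391*I)
k(C) = 45
-48665 - k(f) = -48665 - 1*45 = -48665 - 45 = -48710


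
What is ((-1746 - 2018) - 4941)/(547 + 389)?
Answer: -8705/936 ≈ -9.3002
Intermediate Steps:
((-1746 - 2018) - 4941)/(547 + 389) = (-3764 - 4941)/936 = -8705*1/936 = -8705/936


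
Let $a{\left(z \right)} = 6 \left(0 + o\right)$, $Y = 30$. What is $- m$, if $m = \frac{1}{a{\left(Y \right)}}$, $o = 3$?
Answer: $- \frac{1}{18} \approx -0.055556$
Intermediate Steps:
$a{\left(z \right)} = 18$ ($a{\left(z \right)} = 6 \left(0 + 3\right) = 6 \cdot 3 = 18$)
$m = \frac{1}{18} \approx 0.055556$
$- m = \left(-1\right) \frac{1}{18} = - \frac{1}{18}$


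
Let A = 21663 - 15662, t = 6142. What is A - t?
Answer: -141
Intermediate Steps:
A = 6001
A - t = 6001 - 1*6142 = 6001 - 6142 = -141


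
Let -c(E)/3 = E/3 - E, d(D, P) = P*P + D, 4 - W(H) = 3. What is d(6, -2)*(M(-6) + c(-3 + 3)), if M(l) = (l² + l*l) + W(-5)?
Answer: 730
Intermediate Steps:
W(H) = 1 (W(H) = 4 - 1*3 = 4 - 3 = 1)
d(D, P) = D + P² (d(D, P) = P² + D = D + P²)
c(E) = 2*E (c(E) = -3*(E/3 - E) = -(-2)*E = 2*E)
M(l) = 1 + 2*l² (M(l) = (l² + l*l) + 1 = (l² + l²) + 1 = 2*l² + 1 = 1 + 2*l²)
d(6, -2)*(M(-6) + c(-3 + 3)) = (6 + (-2)²)*((1 + 2*(-6)²) + 2*(-3 + 3)) = (6 + 4)*((1 + 2*36) + 2*0) = 10*((1 + 72) + 0) = 10*(73 + 0) = 10*73 = 730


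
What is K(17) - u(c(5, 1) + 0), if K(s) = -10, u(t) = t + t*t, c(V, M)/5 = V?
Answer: -660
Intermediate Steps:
c(V, M) = 5*V
u(t) = t + t**2
K(17) - u(c(5, 1) + 0) = -10 - (5*5 + 0)*(1 + (5*5 + 0)) = -10 - (25 + 0)*(1 + (25 + 0)) = -10 - 25*(1 + 25) = -10 - 25*26 = -10 - 1*650 = -10 - 650 = -660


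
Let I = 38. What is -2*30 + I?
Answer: -22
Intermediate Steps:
-2*30 + I = -2*30 + 38 = -60 + 38 = -22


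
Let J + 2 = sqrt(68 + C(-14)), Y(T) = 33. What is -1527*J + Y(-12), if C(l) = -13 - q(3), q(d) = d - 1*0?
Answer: 3087 - 3054*sqrt(13) ≈ -7924.4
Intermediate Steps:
q(d) = d (q(d) = d + 0 = d)
C(l) = -16 (C(l) = -13 - 1*3 = -13 - 3 = -16)
J = -2 + 2*sqrt(13) (J = -2 + sqrt(68 - 16) = -2 + sqrt(52) = -2 + 2*sqrt(13) ≈ 5.2111)
-1527*J + Y(-12) = -1527*(-2 + 2*sqrt(13)) + 33 = (3054 - 3054*sqrt(13)) + 33 = 3087 - 3054*sqrt(13)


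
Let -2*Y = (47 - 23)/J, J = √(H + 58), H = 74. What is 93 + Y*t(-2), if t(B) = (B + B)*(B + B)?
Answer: 93 - 32*√33/11 ≈ 76.289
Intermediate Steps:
J = 2*√33 (J = √(74 + 58) = √132 = 2*√33 ≈ 11.489)
t(B) = 4*B² (t(B) = (2*B)*(2*B) = 4*B²)
Y = -2*√33/11 (Y = -(47 - 23)/(2*(2*√33)) = -12*√33/66 = -2*√33/11 ≈ -1.0445)
93 + Y*t(-2) = 93 + (-2*√33/11)*(4*(-2)²) = 93 + (-2*√33/11)*(4*4) = 93 - 2*√33/11*16 = 93 - 32*√33/11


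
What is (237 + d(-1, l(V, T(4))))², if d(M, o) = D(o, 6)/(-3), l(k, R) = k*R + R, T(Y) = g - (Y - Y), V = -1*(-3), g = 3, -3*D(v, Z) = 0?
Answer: 56169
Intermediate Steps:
D(v, Z) = 0 (D(v, Z) = -⅓*0 = 0)
V = 3
T(Y) = 3 (T(Y) = 3 - (Y - Y) = 3 - 1*0 = 3 + 0 = 3)
l(k, R) = R + R*k (l(k, R) = R*k + R = R + R*k)
d(M, o) = 0 (d(M, o) = 0/(-3) = 0*(-⅓) = 0)
(237 + d(-1, l(V, T(4))))² = (237 + 0)² = 237² = 56169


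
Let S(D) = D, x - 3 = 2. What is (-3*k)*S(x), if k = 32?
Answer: -480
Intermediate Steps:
x = 5 (x = 3 + 2 = 5)
(-3*k)*S(x) = -3*32*5 = -96*5 = -480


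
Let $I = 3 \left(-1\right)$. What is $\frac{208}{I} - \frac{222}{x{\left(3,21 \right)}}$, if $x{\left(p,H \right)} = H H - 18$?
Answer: $- \frac{9850}{141} \approx -69.858$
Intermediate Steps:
$x{\left(p,H \right)} = -18 + H^{2}$ ($x{\left(p,H \right)} = H^{2} - 18 = -18 + H^{2}$)
$I = -3$
$\frac{208}{I} - \frac{222}{x{\left(3,21 \right)}} = \frac{208}{-3} - \frac{222}{-18 + 21^{2}} = 208 \left(- \frac{1}{3}\right) - \frac{222}{-18 + 441} = - \frac{208}{3} - \frac{222}{423} = - \frac{208}{3} - \frac{74}{141} = - \frac{9850}{141}$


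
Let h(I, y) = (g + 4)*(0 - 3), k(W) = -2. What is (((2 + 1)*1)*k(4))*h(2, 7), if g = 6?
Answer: 180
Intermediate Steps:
h(I, y) = -30 (h(I, y) = (6 + 4)*(0 - 3) = 10*(-3) = -30)
(((2 + 1)*1)*k(4))*h(2, 7) = (((2 + 1)*1)*(-2))*(-30) = ((3*1)*(-2))*(-30) = (3*(-2))*(-30) = -6*(-30) = 180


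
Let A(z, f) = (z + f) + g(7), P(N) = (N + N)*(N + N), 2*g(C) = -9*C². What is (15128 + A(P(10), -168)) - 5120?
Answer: 20039/2 ≈ 10020.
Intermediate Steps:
g(C) = -9*C²/2 (g(C) = (-9*C²)/2 = -9*C²/2)
P(N) = 4*N² (P(N) = (2*N)*(2*N) = 4*N²)
A(z, f) = -441/2 + f + z (A(z, f) = (z + f) - 9/2*7² = (f + z) - 9/2*49 = (f + z) - 441/2 = -441/2 + f + z)
(15128 + A(P(10), -168)) - 5120 = (15128 + (-441/2 - 168 + 4*10²)) - 5120 = (15128 + (-441/2 - 168 + 4*100)) - 5120 = (15128 + (-441/2 - 168 + 400)) - 5120 = (15128 + 23/2) - 5120 = 30279/2 - 5120 = 20039/2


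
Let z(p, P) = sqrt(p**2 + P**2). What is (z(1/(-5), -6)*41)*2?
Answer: 82*sqrt(901)/5 ≈ 492.27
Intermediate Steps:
z(p, P) = sqrt(P**2 + p**2)
(z(1/(-5), -6)*41)*2 = (sqrt((-6)**2 + (1/(-5))**2)*41)*2 = (sqrt(36 + (-1/5)**2)*41)*2 = (sqrt(36 + 1/25)*41)*2 = (sqrt(901/25)*41)*2 = ((sqrt(901)/5)*41)*2 = (41*sqrt(901)/5)*2 = 82*sqrt(901)/5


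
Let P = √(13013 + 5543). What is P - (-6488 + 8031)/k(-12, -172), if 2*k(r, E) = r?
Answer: 1543/6 + 2*√4639 ≈ 393.39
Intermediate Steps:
k(r, E) = r/2
P = 2*√4639 (P = √18556 = 2*√4639 ≈ 136.22)
P - (-6488 + 8031)/k(-12, -172) = 2*√4639 - (-6488 + 8031)/((½)*(-12)) = 2*√4639 - 1543/(-6) = 2*√4639 - 1543*(-1)/6 = 2*√4639 - 1*(-1543/6) = 2*√4639 + 1543/6 = 1543/6 + 2*√4639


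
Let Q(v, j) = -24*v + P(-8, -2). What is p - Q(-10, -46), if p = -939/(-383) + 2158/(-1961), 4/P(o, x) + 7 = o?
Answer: -2685599573/11265945 ≈ -238.38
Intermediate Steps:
P(o, x) = 4/(-7 + o)
Q(v, j) = -4/15 - 24*v (Q(v, j) = -24*v + 4/(-7 - 8) = -24*v + 4/(-15) = -24*v + 4*(-1/15) = -24*v - 4/15 = -4/15 - 24*v)
p = 1014865/751063 (p = -939*(-1/383) + 2158*(-1/1961) = 939/383 - 2158/1961 = 1014865/751063 ≈ 1.3512)
p - Q(-10, -46) = 1014865/751063 - (-4/15 - 24*(-10)) = 1014865/751063 - (-4/15 + 240) = 1014865/751063 - 1*3596/15 = 1014865/751063 - 3596/15 = -2685599573/11265945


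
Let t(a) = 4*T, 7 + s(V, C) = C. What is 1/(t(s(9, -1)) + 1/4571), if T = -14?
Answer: -4571/255975 ≈ -0.017857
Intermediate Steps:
s(V, C) = -7 + C
t(a) = -56 (t(a) = 4*(-14) = -56)
1/(t(s(9, -1)) + 1/4571) = 1/(-56 + 1/4571) = 1/(-255975/4571) = -4571/255975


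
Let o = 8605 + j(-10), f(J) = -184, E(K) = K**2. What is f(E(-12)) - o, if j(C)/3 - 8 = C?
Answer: -8783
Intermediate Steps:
j(C) = 24 + 3*C
o = 8599 (o = 8605 + (24 + 3*(-10)) = 8605 + (24 - 30) = 8605 - 6 = 8599)
f(E(-12)) - o = -184 - 1*8599 = -184 - 8599 = -8783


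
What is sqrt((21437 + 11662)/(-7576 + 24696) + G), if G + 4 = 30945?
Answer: sqrt(566825030330)/4280 ≈ 175.91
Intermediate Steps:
G = 30941 (G = -4 + 30945 = 30941)
sqrt((21437 + 11662)/(-7576 + 24696) + G) = sqrt((21437 + 11662)/(-7576 + 24696) + 30941) = sqrt(33099/17120 + 30941) = sqrt(529743019/17120) = sqrt(566825030330)/4280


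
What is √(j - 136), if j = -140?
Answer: 2*I*√69 ≈ 16.613*I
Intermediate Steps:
√(j - 136) = √(-140 - 136) = √(-276) = 2*I*√69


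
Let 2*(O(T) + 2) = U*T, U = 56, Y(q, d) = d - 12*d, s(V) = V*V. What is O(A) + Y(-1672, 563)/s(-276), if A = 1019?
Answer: 2173295087/76176 ≈ 28530.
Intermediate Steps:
s(V) = V²
Y(q, d) = -11*d
O(T) = -2 + 28*T (O(T) = -2 + (56*T)/2 = -2 + 28*T)
O(A) + Y(-1672, 563)/s(-276) = (-2 + 28*1019) + (-11*563)/((-276)²) = (-2 + 28532) - 6193/76176 = 28530 - 6193*1/76176 = 28530 - 6193/76176 = 2173295087/76176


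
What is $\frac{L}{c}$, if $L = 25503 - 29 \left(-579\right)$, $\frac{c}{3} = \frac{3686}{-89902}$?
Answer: $- \frac{33353642}{97} \approx -3.4385 \cdot 10^{5}$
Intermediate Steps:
$c = - \frac{5529}{44951}$ ($c = 3 \frac{3686}{-89902} = 3 \cdot 3686 \left(- \frac{1}{89902}\right) = 3 \left(- \frac{1843}{44951}\right) = - \frac{5529}{44951} \approx -0.123$)
$L = 42294$ ($L = 25503 - -16791 = 25503 + 16791 = 42294$)
$\frac{L}{c} = \frac{42294}{- \frac{5529}{44951}} = 42294 \left(- \frac{44951}{5529}\right) = - \frac{33353642}{97}$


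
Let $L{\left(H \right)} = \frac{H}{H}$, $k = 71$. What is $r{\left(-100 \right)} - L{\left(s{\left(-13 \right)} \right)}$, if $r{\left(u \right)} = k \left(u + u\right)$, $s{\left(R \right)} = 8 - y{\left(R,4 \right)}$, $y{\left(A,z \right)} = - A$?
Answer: $-14201$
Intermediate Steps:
$s{\left(R \right)} = 8 + R$ ($s{\left(R \right)} = 8 - - R = 8 + R$)
$L{\left(H \right)} = 1$
$r{\left(u \right)} = 142 u$ ($r{\left(u \right)} = 71 \left(u + u\right) = 71 \cdot 2 u = 142 u$)
$r{\left(-100 \right)} - L{\left(s{\left(-13 \right)} \right)} = 142 \left(-100\right) - 1 = -14200 - 1 = -14201$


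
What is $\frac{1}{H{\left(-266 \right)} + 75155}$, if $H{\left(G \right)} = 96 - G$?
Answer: $\frac{1}{75517} \approx 1.3242 \cdot 10^{-5}$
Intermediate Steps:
$\frac{1}{H{\left(-266 \right)} + 75155} = \frac{1}{\left(96 - -266\right) + 75155} = \frac{1}{\left(96 + 266\right) + 75155} = \frac{1}{362 + 75155} = \frac{1}{75517}$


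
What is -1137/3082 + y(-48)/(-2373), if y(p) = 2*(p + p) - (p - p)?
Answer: -702119/2437862 ≈ -0.28801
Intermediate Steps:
y(p) = 4*p (y(p) = 2*(2*p) - 1*0 = 4*p + 0 = 4*p)
-1137/3082 + y(-48)/(-2373) = -1137/3082 + (4*(-48))/(-2373) = -1137*1/3082 - 192*(-1/2373) = -1137/3082 + 64/791 = -702119/2437862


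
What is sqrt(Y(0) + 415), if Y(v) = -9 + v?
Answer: sqrt(406) ≈ 20.149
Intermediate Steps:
sqrt(Y(0) + 415) = sqrt((-9 + 0) + 415) = sqrt(-9 + 415) = sqrt(406)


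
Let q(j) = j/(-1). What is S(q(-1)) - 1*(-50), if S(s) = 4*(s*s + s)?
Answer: 58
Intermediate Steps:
q(j) = -j (q(j) = j*(-1) = -j)
S(s) = 4*s + 4*s² (S(s) = 4*(s² + s) = 4*(s + s²) = 4*s + 4*s²)
S(q(-1)) - 1*(-50) = 4*(-1*(-1))*(1 - 1*(-1)) - 1*(-50) = 4*1*(1 + 1) + 50 = 4*1*2 + 50 = 8 + 50 = 58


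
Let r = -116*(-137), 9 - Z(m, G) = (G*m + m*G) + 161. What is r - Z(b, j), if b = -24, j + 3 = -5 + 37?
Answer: 14652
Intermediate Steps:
j = 29 (j = -3 + (-5 + 37) = -3 + 32 = 29)
Z(m, G) = -152 - 2*G*m (Z(m, G) = 9 - ((G*m + m*G) + 161) = 9 - ((G*m + G*m) + 161) = 9 - (2*G*m + 161) = 9 - (161 + 2*G*m) = 9 + (-161 - 2*G*m) = -152 - 2*G*m)
r = 15892
r - Z(b, j) = 15892 - (-152 - 2*29*(-24)) = 15892 - (-152 + 1392) = 15892 - 1*1240 = 15892 - 1240 = 14652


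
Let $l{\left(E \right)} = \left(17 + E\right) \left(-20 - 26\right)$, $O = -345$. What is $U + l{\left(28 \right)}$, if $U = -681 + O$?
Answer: $-3096$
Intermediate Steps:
$U = -1026$ ($U = -681 - 345 = -1026$)
$l{\left(E \right)} = -782 - 46 E$ ($l{\left(E \right)} = \left(17 + E\right) \left(-46\right) = -782 - 46 E$)
$U + l{\left(28 \right)} = -1026 - 2070 = -3096$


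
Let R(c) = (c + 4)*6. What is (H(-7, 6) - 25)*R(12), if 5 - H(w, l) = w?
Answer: -1248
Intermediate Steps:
R(c) = 24 + 6*c (R(c) = (4 + c)*6 = 24 + 6*c)
H(w, l) = 5 - w
(H(-7, 6) - 25)*R(12) = ((5 - 1*(-7)) - 25)*(24 + 6*12) = ((5 + 7) - 25)*(24 + 72) = (12 - 25)*96 = -13*96 = -1248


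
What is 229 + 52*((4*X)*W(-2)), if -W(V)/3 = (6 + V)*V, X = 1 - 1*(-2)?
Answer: 15205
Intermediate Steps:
X = 3 (X = 1 + 2 = 3)
W(V) = -3*V*(6 + V) (W(V) = -3*(6 + V)*V = -3*V*(6 + V))
229 + 52*((4*X)*W(-2)) = 229 + 52*((4*3)*(-3*(-2)*(6 - 2))) = 229 + 52*(12*(-3*(-2)*4)) = 229 + 52*(12*24) = 229 + 52*288 = 229 + 14976 = 15205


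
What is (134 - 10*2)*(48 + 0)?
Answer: 5472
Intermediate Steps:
(134 - 10*2)*(48 + 0) = (134 - 20)*48 = 114*48 = 5472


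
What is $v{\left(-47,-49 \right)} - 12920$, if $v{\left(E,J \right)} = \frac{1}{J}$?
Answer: $- \frac{633081}{49} \approx -12920.0$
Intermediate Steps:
$v{\left(-47,-49 \right)} - 12920 = \frac{1}{-49} - 12920 = - \frac{1}{49} - 12920 = - \frac{633081}{49}$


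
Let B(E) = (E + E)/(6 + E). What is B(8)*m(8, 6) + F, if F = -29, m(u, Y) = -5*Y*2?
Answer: -683/7 ≈ -97.571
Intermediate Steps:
m(u, Y) = -10*Y
B(E) = 2*E/(6 + E) (B(E) = (2*E)/(6 + E) = 2*E/(6 + E))
B(8)*m(8, 6) + F = (2*8/(6 + 8))*(-10*6) - 29 = (2*8/14)*(-60) - 29 = (2*8*(1/14))*(-60) - 29 = (8/7)*(-60) - 29 = -480/7 - 29 = -683/7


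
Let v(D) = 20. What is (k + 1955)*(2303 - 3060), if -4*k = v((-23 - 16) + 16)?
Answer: -1476150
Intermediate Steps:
k = -5 (k = -¼*20 = -5)
(k + 1955)*(2303 - 3060) = (-5 + 1955)*(2303 - 3060) = 1950*(-757) = -1476150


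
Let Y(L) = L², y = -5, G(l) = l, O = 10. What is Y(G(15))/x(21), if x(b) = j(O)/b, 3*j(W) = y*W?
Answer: -567/2 ≈ -283.50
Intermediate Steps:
j(W) = -5*W/3 (j(W) = (-5*W)/3 = -5*W/3)
x(b) = -50/(3*b) (x(b) = (-5/3*10)/b = -50/(3*b))
Y(G(15))/x(21) = 15²/((-50/3/21)) = 225/((-50/3*1/21)) = 225/(-50/63) = 225*(-63/50) = -567/2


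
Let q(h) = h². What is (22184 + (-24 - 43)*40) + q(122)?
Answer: 34388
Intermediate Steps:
(22184 + (-24 - 43)*40) + q(122) = (22184 + (-24 - 43)*40) + 122² = (22184 - 67*40) + 14884 = (22184 - 2680) + 14884 = 19504 + 14884 = 34388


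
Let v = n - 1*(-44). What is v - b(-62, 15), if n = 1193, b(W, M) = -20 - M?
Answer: 1272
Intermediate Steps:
v = 1237 (v = 1193 - 1*(-44) = 1193 + 44 = 1237)
v - b(-62, 15) = 1237 - (-20 - 1*15) = 1237 - (-20 - 15) = 1237 - 1*(-35) = 1237 + 35 = 1272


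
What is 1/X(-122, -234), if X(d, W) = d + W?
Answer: -1/356 ≈ -0.0028090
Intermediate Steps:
X(d, W) = W + d
1/X(-122, -234) = 1/(-234 - 122) = 1/(-356) = -1/356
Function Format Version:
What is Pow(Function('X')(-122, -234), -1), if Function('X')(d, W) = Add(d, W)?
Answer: Rational(-1, 356) ≈ -0.0028090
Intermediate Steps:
Function('X')(d, W) = Add(W, d)
Pow(Function('X')(-122, -234), -1) = Pow(Add(-234, -122), -1) = Pow(-356, -1) = Rational(-1, 356)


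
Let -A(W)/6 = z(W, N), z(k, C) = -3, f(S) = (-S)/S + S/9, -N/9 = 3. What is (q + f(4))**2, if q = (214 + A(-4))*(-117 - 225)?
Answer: 509940238201/81 ≈ 6.2956e+9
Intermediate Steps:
N = -27 (N = -9*3 = -27)
f(S) = -1 + S/9 (f(S) = -1 + S*(1/9) = -1 + S/9)
A(W) = 18 (A(W) = -6*(-3) = 18)
q = -79344 (q = (214 + 18)*(-117 - 225) = 232*(-342) = -79344)
(q + f(4))**2 = (-79344 + (-1 + (1/9)*4))**2 = (-79344 + (-1 + 4/9))**2 = (-79344 - 5/9)**2 = (-714101/9)**2 = 509940238201/81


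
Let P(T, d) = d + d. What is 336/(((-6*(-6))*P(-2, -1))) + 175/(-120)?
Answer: -49/8 ≈ -6.1250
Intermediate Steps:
P(T, d) = 2*d
336/(((-6*(-6))*P(-2, -1))) + 175/(-120) = 336/(((-6*(-6))*(2*(-1)))) + 175/(-120) = 336/((36*(-2))) + 175*(-1/120) = 336/(-72) - 35/24 = 336*(-1/72) - 35/24 = -14/3 - 35/24 = -49/8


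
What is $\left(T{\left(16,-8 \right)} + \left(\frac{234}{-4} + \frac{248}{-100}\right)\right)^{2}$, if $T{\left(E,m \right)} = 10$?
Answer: $\frac{6497401}{2500} \approx 2599.0$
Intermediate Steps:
$\left(T{\left(16,-8 \right)} + \left(\frac{234}{-4} + \frac{248}{-100}\right)\right)^{2} = \left(10 + \left(\frac{234}{-4} + \frac{248}{-100}\right)\right)^{2} = \left(10 + \left(234 \left(- \frac{1}{4}\right) + 248 \left(- \frac{1}{100}\right)\right)\right)^{2} = \left(10 - \frac{3049}{50}\right)^{2} = \left(- \frac{2549}{50}\right)^{2} = \frac{6497401}{2500}$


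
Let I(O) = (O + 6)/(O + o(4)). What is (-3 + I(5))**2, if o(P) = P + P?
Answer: 784/169 ≈ 4.6391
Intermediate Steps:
o(P) = 2*P
I(O) = (6 + O)/(8 + O) (I(O) = (O + 6)/(O + 2*4) = (6 + O)/(O + 8) = (6 + O)/(8 + O))
(-3 + I(5))**2 = (-3 + (6 + 5)/(8 + 5))**2 = (-3 + 11/13)**2 = (-28/13)**2 = 784/169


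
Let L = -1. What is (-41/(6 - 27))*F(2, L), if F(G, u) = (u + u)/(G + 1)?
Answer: -82/63 ≈ -1.3016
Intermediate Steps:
F(G, u) = 2*u/(1 + G) (F(G, u) = (2*u)/(1 + G) = 2*u/(1 + G))
(-41/(6 - 27))*F(2, L) = (-41/(6 - 27))*(2*(-1)/(1 + 2)) = (-41/(-21))*(2*(-1)/3) = (-1/21*(-41))*(2*(-1)*(1/3)) = (41/21)*(-2/3) = -82/63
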